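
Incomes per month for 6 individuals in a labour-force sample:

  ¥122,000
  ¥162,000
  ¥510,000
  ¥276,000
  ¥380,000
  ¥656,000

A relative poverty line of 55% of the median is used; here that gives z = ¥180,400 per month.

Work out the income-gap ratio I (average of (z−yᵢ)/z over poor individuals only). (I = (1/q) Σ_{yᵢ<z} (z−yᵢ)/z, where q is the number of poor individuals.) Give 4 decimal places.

0.2129

Poor units: ¥122,000, ¥162,000 (q = 2 of N = 6).
Relative gaps: 0.3237, 0.1020; sum = 0.425721.
I averages over the q = 2 poor units only: 0.425721 / 2 = 0.2129.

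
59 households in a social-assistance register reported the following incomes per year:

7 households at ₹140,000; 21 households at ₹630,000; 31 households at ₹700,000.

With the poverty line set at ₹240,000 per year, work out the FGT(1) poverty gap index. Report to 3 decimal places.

Incomes under z: 7×₹140,000 (q = 7 of N = 59).
Normalized shortfalls: (240000−140000)/240000 = 0.4167 (×7).
Sum of shortfalls = 2.916667; P₁ averages over all N: 2.916667 / 59 = 0.049.

0.049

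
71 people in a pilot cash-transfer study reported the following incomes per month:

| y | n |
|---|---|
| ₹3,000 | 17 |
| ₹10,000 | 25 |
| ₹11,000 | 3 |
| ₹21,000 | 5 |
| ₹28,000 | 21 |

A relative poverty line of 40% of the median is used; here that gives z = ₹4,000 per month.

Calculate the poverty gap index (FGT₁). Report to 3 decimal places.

Below the line: 17×₹3,000 (q = 17 of N = 71).
Relative gaps: (4000−3000)/4000 = 0.2500 (×17).
Sum of shortfalls = 4.250000; P₁ averages over all N: 4.250000 / 71 = 0.060.

0.060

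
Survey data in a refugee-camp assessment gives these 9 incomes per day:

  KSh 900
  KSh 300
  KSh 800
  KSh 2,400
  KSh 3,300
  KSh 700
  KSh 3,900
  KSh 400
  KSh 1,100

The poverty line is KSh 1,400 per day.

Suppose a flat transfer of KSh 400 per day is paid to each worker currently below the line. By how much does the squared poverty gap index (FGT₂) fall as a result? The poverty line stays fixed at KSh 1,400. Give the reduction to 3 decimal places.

0.137

Before: below the line — KSh 300, KSh 400, KSh 700, KSh 800, KSh 900, KSh 1,100; squared poverty gap index (FGT₂) = 0.19274.
After the KSh 400 transfer: below the line — KSh 700, KSh 800, KSh 1,100, KSh 1,200, KSh 1,300; squared poverty gap index (FGT₂) = 0.05612.
Reduction = 0.19274 − 0.05612 = 0.137.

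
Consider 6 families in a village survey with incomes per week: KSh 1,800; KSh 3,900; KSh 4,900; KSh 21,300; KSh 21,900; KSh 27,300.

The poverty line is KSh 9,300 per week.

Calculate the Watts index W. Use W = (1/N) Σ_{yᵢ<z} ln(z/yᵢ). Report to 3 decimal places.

0.525

Below z: KSh 1,800, KSh 3,900, KSh 4,900 (q = 3 of N = 6).
ln(z/y) terms: ln(9300/1800) = 1.6422; ln(9300/3900) = 0.8690; ln(9300/4900) = 0.6408.
W = 3.152045 / 6 = 0.525.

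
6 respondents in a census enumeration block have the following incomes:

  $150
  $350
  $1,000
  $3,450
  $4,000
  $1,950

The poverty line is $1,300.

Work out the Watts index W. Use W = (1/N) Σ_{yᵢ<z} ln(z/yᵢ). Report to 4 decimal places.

Below the line: $150, $350, $1,000 (q = 3 of N = 6).
Log shortfalls: ln(1300/150) = 2.1595; ln(1300/350) = 1.3122; ln(1300/1000) = 0.2624.
W = 3.734035 / 6 = 0.6223.

0.6223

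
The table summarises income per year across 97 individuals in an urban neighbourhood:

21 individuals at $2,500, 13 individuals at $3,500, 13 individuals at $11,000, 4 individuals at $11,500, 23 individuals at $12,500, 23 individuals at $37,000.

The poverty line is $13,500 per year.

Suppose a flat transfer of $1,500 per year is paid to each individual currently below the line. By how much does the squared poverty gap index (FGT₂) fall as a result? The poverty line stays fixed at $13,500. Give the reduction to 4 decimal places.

0.0629

Before: below the line — 21×$2,500, 13×$3,500, 13×$11,000, 4×$11,500, 23×$12,500; squared poverty gap index (FGT₂) = 0.224075.
After the $1,500 transfer: below the line — 21×$4,000, 13×$5,000, 13×$12,500, 4×$13,000; squared poverty gap index (FGT₂) = 0.161130.
Reduction = 0.224075 − 0.161130 = 0.0629.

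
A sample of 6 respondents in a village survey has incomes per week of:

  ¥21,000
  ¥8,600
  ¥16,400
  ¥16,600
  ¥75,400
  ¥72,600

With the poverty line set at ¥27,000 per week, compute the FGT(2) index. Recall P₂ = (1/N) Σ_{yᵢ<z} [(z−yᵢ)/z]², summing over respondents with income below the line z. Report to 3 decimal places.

0.136

Poor units: ¥8,600, ¥16,400, ¥16,600, ¥21,000 (q = 4 of N = 6).
Gap ratios (z−y)/z: (27000−8600)/27000 = 0.6815; (27000−16400)/27000 = 0.3926; (27000−16600)/27000 = 0.3852; (27000−21000)/27000 = 0.2222.
Squared: 0.4644; 0.1541; 0.1484; 0.0494.
Sum = 0.816296; P₂ = 0.816296 / 6 = 0.136.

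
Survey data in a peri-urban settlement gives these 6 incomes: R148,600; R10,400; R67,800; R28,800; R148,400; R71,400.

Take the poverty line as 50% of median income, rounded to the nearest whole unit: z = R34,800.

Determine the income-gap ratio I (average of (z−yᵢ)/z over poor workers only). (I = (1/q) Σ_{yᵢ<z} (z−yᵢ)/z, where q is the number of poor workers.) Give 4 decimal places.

0.4368

Incomes under z: R10,400, R28,800 (q = 2 of N = 6).
Relative gaps: 0.7011, 0.1724; sum = 0.873563.
I averages over the q = 2 poor units only: 0.873563 / 2 = 0.4368.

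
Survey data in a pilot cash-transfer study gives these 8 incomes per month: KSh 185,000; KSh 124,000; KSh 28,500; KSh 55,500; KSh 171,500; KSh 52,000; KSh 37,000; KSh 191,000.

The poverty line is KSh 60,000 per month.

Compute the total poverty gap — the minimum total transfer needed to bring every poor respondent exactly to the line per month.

KSh 67,000

Below the line: KSh 28,500, KSh 37,000, KSh 52,000, KSh 55,500 (q = 4 of N = 8).
Individual gaps: 60000−28500 = 31500; 60000−37000 = 23000; 60000−52000 = 8000; 60000−55500 = 4500.
Aggregate gap = KSh 67,000.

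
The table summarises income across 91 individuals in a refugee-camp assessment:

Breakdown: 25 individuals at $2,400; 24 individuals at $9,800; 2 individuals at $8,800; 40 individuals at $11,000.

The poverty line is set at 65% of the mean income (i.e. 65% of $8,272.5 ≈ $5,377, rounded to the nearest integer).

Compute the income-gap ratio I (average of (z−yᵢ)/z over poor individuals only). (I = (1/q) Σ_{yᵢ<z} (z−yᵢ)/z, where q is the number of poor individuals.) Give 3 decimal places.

0.554

Poor units: 25×$2,400 (q = 25 of N = 91).
Shortfall ratios (z−y)/z: 0.5537 (×25); sum = 13.841361.
I averages over the q = 25 poor units only: 13.841361 / 25 = 0.554.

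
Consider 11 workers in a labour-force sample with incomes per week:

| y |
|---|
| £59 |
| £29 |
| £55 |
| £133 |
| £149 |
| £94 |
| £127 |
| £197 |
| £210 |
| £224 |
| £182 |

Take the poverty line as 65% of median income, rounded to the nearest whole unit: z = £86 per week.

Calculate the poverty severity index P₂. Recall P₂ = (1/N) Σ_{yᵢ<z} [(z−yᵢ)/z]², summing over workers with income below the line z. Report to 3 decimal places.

0.061

Below z: £29, £55, £59 (q = 3 of N = 11).
Gap ratios (z−y)/z: (86−29)/86 = 0.6628; (86−55)/86 = 0.3605; (86−59)/86 = 0.3140.
Squared: 0.4393; 0.1299; 0.0986.
Sum = 0.667793; P₂ = 0.667793 / 11 = 0.061.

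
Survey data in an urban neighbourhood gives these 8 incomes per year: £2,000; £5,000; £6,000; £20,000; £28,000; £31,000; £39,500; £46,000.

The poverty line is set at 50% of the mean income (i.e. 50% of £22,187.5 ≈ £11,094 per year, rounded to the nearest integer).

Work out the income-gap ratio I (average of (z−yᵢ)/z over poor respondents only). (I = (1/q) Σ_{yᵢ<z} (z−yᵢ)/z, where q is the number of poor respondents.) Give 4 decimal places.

Incomes under z: £2,000, £5,000, £6,000 (q = 3 of N = 8).
Shortfall ratios (z−y)/z: 0.8197, 0.5493, 0.4592; sum = 1.828195.
I averages over the q = 3 poor units only: 1.828195 / 3 = 0.6094.

0.6094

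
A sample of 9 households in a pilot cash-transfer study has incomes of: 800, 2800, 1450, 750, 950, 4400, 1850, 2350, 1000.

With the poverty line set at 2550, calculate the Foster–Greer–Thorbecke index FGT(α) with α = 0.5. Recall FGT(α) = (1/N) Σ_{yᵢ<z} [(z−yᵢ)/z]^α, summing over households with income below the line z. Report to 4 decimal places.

0.5223

Poor units: 750, 800, 950, 1000, 1450, 1850, 2350 (q = 7 of N = 9).
Relative gaps: (2550−750)/2550 = 0.7059; (2550−800)/2550 = 0.6863; (2550−950)/2550 = 0.6275; (2550−1000)/2550 = 0.6078; (2550−1450)/2550 = 0.4314; (2550−1850)/2550 = 0.2745; (2550−2350)/2550 = 0.0784.
Raised to α = 0.5: 0.84017; 0.82842; 0.79212; 0.77964; 0.65679; 0.52394; 0.28006.
Sum = 4.701128; FGT(0.5) = 4.701128 / 9 = 0.5223.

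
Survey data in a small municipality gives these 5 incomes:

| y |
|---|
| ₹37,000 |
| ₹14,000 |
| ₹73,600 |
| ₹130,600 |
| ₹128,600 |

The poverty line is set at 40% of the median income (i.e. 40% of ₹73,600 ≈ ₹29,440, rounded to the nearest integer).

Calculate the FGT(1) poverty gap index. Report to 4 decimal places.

Below the line: ₹14,000 (q = 1 of N = 5).
Shortfall ratios: (29440−14000)/29440 = 0.5245.
Σ = 0.524457. Dividing by the full population N = 5 gives P₁ = 0.1049.

0.1049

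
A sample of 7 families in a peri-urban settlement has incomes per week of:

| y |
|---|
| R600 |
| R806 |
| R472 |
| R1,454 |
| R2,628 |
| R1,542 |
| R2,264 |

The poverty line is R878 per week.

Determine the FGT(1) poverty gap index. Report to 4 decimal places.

0.1230

Below z: R472, R600, R806 (q = 3 of N = 7).
Relative gaps: (878−472)/878 = 0.4624; (878−600)/878 = 0.3166; (878−806)/878 = 0.0820.
Sum of shortfalls = 0.861048; P₁ averages over all N: 0.861048 / 7 = 0.1230.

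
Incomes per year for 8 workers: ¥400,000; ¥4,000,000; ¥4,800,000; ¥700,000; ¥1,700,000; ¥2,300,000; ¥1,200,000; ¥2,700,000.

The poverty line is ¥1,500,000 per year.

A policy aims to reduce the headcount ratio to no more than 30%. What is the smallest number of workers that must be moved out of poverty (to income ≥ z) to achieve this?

1

3 of the 8 workers are poor, so H = 3/8 = 0.375.
A headcount ratio of at most 30% allows at most ⌊0.30 × 8⌋ = 2 poor workers.
So at least 3 − 2 = 1 must be lifted.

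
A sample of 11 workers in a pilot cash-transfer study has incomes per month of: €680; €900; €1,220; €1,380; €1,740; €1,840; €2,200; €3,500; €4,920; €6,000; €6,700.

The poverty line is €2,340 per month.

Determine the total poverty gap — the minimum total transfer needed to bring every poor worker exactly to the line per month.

Incomes under z: €680, €900, €1,220, €1,380, €1,740, €1,840, €2,200 (q = 7 of N = 11).
Individual gaps: 2340−680 = 1660; 2340−900 = 1440; 2340−1220 = 1120; 2340−1380 = 960; 2340−1740 = 600; 2340−1840 = 500; 2340−2200 = 140.
Aggregate gap = €6,420.

€6,420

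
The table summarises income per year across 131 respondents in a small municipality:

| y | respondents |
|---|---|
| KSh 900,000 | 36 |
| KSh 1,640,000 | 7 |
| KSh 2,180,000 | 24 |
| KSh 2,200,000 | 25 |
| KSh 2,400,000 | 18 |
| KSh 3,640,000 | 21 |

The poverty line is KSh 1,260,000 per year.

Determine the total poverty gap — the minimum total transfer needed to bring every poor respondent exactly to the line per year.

Poor units: 36×KSh 900,000 (q = 36 of N = 131).
Individual gaps: 36×(1260000−900000) = 12960000.
Aggregate gap = KSh 12,960,000.

KSh 12,960,000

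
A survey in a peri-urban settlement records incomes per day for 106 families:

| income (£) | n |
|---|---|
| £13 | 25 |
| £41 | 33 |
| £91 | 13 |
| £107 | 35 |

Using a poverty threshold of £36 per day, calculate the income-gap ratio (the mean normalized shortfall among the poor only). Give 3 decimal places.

Below z: 25×£13 (q = 25 of N = 106).
Relative gaps: 0.6389 (×25); sum = 15.972222.
The income-gap ratio divides by q (the poor only): 15.972222 / 25 = 0.639.

0.639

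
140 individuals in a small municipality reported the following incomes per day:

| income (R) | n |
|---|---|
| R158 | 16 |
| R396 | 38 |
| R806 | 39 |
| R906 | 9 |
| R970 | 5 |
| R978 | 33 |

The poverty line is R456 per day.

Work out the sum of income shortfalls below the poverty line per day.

Incomes under z: 16×R158, 38×R396 (q = 54 of N = 140).
Individual gaps: 16×(456−158) = 4768; 38×(456−396) = 2280.
Aggregate gap = R7,048.

R7,048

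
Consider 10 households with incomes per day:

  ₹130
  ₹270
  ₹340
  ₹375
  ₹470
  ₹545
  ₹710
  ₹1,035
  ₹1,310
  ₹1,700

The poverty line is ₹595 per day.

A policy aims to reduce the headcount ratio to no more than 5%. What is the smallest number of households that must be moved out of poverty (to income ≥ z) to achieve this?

6 of the 10 households are poor, so H = 6/10 = 0.600.
A headcount ratio of at most 5% allows at most ⌊0.05 × 10⌋ = 0 poor households.
So at least 6 − 0 = 6 must be lifted.

6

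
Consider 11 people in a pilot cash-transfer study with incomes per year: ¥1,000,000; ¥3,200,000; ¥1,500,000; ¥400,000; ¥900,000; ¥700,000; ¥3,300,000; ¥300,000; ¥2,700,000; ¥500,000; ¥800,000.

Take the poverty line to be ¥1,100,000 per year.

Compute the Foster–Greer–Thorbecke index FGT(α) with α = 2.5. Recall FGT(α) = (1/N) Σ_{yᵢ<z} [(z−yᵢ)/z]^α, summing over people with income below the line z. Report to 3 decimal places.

0.103

Below the line: ¥300,000, ¥400,000, ¥500,000, ¥700,000, ¥800,000, ¥900,000, ¥1,000,000 (q = 7 of N = 11).
Gap ratios (z−y)/z: (1100000−300000)/1100000 = 0.7273; (1100000−400000)/1100000 = 0.6364; (1100000−500000)/1100000 = 0.5455; (1100000−700000)/1100000 = 0.3636; (1100000−800000)/1100000 = 0.2727; (1100000−900000)/1100000 = 0.1818; (1100000−1000000)/1100000 = 0.0909.
Raised to α = 2.5: 0.45107; 0.32305; 0.21973; 0.07974; 0.03884; 0.01410; 0.00249.
Sum = 1.129018; FGT(2.5) = 1.129018 / 11 = 0.103.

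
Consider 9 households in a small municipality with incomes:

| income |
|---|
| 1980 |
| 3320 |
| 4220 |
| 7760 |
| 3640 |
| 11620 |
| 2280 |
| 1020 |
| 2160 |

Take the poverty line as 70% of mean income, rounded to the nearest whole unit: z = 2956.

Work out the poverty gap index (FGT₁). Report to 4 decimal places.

0.1648

Below z: 1020, 1980, 2160, 2280 (q = 4 of N = 9).
Normalized shortfalls: (2956−1020)/2956 = 0.6549; (2956−1980)/2956 = 0.3302; (2956−2160)/2956 = 0.2693; (2956−2280)/2956 = 0.2287.
Σ = 1.483085. Dividing by the full population N = 9 gives P₁ = 0.1648.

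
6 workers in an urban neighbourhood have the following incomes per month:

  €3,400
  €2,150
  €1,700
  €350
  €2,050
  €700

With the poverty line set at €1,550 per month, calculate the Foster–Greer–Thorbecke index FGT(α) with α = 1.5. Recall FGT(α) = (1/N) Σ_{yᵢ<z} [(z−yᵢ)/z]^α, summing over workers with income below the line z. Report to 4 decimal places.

Below z: €350, €700 (q = 2 of N = 6).
Relative gaps: (1550−350)/1550 = 0.7742; (1550−700)/1550 = 0.5484.
Raised to α = 1.5: 0.68120; 0.40610.
Sum = 1.087297; FGT(1.5) = 1.087297 / 6 = 0.1812.

0.1812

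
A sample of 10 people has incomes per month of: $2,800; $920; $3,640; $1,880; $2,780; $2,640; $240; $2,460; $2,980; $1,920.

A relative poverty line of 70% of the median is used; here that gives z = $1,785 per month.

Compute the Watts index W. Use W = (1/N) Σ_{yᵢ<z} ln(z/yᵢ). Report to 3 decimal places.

0.267

Below z: $240, $920 (q = 2 of N = 10).
Log shortfalls: ln(1785/240) = 2.0065; ln(1785/920) = 0.6628.
W = 2.669335 / 10 = 0.267.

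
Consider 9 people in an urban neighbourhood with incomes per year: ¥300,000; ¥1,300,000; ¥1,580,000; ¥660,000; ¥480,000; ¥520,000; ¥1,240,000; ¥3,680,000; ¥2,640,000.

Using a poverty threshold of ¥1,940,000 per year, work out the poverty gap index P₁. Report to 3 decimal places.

0.430

Incomes under z: ¥300,000, ¥480,000, ¥520,000, ¥660,000, ¥1,240,000, ¥1,300,000, ¥1,580,000 (q = 7 of N = 9).
Shortfall ratios: (1940000−300000)/1940000 = 0.8454; (1940000−480000)/1940000 = 0.7526; (1940000−520000)/1940000 = 0.7320; (1940000−660000)/1940000 = 0.6598; (1940000−1240000)/1940000 = 0.3608; (1940000−1300000)/1940000 = 0.3299; (1940000−1580000)/1940000 = 0.1856.
Sum of shortfalls = 3.865979; P₁ averages over all N: 3.865979 / 9 = 0.430.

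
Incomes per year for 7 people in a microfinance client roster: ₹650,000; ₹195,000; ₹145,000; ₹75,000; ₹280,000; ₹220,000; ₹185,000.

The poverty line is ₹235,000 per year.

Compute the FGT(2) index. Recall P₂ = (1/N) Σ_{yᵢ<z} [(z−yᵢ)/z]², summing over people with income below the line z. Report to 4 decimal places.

0.0984

Incomes under z: ₹75,000, ₹145,000, ₹185,000, ₹195,000, ₹220,000 (q = 5 of N = 7).
Shortfall ratios: (235000−75000)/235000 = 0.6809; (235000−145000)/235000 = 0.3830; (235000−185000)/235000 = 0.2128; (235000−195000)/235000 = 0.1702; (235000−220000)/235000 = 0.0638.
Squared: 0.4636; 0.1467; 0.0453; 0.0290; 0.0041.
Sum = 0.688547; P₂ = 0.688547 / 7 = 0.0984.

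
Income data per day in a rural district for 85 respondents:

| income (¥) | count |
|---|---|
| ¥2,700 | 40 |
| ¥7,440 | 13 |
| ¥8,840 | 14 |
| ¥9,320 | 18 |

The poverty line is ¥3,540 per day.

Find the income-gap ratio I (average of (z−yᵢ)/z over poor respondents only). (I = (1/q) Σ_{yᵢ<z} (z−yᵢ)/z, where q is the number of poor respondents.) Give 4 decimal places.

0.2373

Below z: 40×¥2,700 (q = 40 of N = 85).
Shortfall ratios (z−y)/z: 0.2373 (×40); sum = 9.491525.
I averages over the q = 40 poor units only: 9.491525 / 40 = 0.2373.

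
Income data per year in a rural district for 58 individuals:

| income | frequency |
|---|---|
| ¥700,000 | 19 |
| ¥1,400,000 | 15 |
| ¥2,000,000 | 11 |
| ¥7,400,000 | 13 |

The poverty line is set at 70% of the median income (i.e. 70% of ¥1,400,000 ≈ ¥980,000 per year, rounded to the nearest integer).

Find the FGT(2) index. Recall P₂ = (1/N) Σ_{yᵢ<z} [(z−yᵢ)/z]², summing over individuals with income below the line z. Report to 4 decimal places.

0.0267

Poor units: 19×¥700,000 (q = 19 of N = 58).
Relative gaps: (980000−700000)/980000 = 0.2857 (×19).
Squared: 0.0816 (×19).
Sum = 1.551020; P₂ = 1.551020 / 58 = 0.0267.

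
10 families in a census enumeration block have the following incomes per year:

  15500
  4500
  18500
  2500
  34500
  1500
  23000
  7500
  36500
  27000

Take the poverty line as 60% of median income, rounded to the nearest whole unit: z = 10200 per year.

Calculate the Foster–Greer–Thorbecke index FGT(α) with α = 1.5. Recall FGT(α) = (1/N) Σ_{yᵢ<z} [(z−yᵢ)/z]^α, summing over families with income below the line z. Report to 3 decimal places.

0.200

Incomes under z: 1500, 2500, 4500, 7500 (q = 4 of N = 10).
Relative gaps: (10200−1500)/10200 = 0.8529; (10200−2500)/10200 = 0.7549; (10200−4500)/10200 = 0.5588; (10200−7500)/10200 = 0.2647.
Raised to α = 1.5: 0.78773; 0.65590; 0.41775; 0.13619.
Sum = 1.997565; FGT(1.5) = 1.997565 / 10 = 0.200.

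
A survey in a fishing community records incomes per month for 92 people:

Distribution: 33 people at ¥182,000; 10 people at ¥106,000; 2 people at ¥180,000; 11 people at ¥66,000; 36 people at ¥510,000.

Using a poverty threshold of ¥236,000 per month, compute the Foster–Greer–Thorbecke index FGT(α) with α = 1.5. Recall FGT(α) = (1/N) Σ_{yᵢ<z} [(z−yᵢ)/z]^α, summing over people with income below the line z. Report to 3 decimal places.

0.159

Below z: 11×¥66,000, 10×¥106,000, 2×¥180,000, 33×¥182,000 (q = 56 of N = 92).
Normalized shortfalls: (236000−66000)/236000 = 0.7203 (×11); (236000−106000)/236000 = 0.5508 (×10); (236000−180000)/236000 = 0.2373 (×2); (236000−182000)/236000 = 0.2288 (×33).
Raised to α = 1.5: 0.61137 (×11); 0.40883 (×10); 0.11559 (×2); 0.10945 (×33).
Sum = 14.656513; FGT(1.5) = 14.656513 / 92 = 0.159.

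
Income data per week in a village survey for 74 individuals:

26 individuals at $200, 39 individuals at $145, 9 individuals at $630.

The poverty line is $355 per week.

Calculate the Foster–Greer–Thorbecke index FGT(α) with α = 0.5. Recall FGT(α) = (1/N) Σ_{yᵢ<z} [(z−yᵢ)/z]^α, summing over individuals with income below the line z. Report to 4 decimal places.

Incomes under z: 39×$145, 26×$200 (q = 65 of N = 74).
Gap ratios (z−y)/z: (355−145)/355 = 0.5915 (×39); (355−200)/355 = 0.4366 (×26).
Raised to α = 0.5: 0.76912 (×39); 0.66077 (×26).
Sum = 47.175848; FGT(0.5) = 47.175848 / 74 = 0.6375.

0.6375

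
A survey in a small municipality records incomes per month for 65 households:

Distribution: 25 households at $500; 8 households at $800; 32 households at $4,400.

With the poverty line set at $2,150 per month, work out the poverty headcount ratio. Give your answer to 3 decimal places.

33 of the 65 households have income below $2,150.
H = 33/65 = 0.508.

0.508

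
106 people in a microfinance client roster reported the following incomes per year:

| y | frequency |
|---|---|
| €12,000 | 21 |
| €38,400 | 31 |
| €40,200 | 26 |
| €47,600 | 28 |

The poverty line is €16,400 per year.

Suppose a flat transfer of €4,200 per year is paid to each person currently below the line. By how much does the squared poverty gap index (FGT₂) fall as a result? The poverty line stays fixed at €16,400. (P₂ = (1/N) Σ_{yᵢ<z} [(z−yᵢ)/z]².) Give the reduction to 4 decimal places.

Before: below the line — 21×€12,000; squared poverty gap index (FGT₂) = 0.014260.
After the €4,200 transfer: below the line — 21×€16,200; squared poverty gap index (FGT₂) = 0.000029.
Reduction = 0.014260 − 0.000029 = 0.0142.

0.0142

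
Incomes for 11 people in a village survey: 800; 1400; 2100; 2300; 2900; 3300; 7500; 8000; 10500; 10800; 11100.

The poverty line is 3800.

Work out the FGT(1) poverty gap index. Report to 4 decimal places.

Poor units: 800, 1400, 2100, 2300, 2900, 3300 (q = 6 of N = 11).
Relative gaps: (3800−800)/3800 = 0.7895; (3800−1400)/3800 = 0.6316; (3800−2100)/3800 = 0.4474; (3800−2300)/3800 = 0.3947; (3800−2900)/3800 = 0.2368; (3800−3300)/3800 = 0.1316.
Sum of shortfalls = 2.631579; P₁ averages over all N: 2.631579 / 11 = 0.2392.

0.2392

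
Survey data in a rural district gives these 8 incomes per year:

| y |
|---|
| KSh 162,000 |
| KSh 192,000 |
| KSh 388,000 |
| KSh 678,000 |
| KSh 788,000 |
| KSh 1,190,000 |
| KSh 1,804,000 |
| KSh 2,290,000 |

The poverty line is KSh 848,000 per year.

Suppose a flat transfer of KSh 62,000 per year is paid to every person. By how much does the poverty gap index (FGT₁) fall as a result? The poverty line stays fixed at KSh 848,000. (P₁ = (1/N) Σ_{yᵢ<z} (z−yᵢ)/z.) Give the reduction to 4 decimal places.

Before: below the line — KSh 162,000, KSh 192,000, KSh 388,000, KSh 678,000, KSh 788,000; poverty gap index (FGT₁) = 0.299528.
After the KSh 62,000 transfer: below the line — KSh 224,000, KSh 254,000, KSh 450,000, KSh 740,000; poverty gap index (FGT₁) = 0.254127.
Reduction = 0.299528 − 0.254127 = 0.0454.

0.0454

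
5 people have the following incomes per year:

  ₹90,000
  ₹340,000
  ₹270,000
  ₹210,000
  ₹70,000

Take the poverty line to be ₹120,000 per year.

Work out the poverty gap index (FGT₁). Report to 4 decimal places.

Incomes under z: ₹70,000, ₹90,000 (q = 2 of N = 5).
Relative gaps: (120000−70000)/120000 = 0.4167; (120000−90000)/120000 = 0.2500.
Sum of shortfalls = 0.666667; P₁ averages over all N: 0.666667 / 5 = 0.1333.

0.1333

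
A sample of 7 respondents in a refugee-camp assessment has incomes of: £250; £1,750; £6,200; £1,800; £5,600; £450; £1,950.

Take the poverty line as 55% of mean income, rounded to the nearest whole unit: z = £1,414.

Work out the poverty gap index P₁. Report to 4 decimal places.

Incomes under z: £250, £450 (q = 2 of N = 7).
Gap ratios (z−y)/z: (1414−250)/1414 = 0.8232; (1414−450)/1414 = 0.6818.
Sum of shortfalls = 1.504950; P₁ averages over all N: 1.504950 / 7 = 0.2150.

0.2150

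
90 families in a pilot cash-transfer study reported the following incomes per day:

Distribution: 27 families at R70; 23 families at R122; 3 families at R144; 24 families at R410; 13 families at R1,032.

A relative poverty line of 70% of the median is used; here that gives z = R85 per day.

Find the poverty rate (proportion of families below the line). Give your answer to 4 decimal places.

0.3000

27 of the 90 families have income below R85.
H = 27/90 = 0.3000.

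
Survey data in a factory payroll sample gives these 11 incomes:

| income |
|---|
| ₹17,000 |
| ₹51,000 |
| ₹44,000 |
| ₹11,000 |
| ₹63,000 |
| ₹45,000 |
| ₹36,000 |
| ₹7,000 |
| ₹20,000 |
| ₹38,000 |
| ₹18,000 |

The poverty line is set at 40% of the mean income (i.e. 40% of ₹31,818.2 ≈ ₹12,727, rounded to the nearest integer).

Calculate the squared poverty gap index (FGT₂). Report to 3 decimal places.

Below z: ₹7,000, ₹11,000 (q = 2 of N = 11).
Gap ratios (z−y)/z: (12727−7000)/12727 = 0.4500; (12727−11000)/12727 = 0.1357.
Squared: 0.2025; 0.0184.
Sum = 0.220903; P₂ = 0.220903 / 11 = 0.020.

0.020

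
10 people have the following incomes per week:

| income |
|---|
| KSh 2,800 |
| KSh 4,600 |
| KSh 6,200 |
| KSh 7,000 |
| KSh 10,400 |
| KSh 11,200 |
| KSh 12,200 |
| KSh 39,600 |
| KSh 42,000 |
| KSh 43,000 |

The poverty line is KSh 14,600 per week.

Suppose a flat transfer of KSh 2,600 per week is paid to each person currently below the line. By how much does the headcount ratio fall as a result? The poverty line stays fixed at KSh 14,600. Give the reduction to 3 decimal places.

0.100

Before: below the line — KSh 2,800, KSh 4,600, KSh 6,200, KSh 7,000, KSh 10,400, KSh 11,200, KSh 12,200; headcount ratio = 0.70000.
After the KSh 2,600 transfer: below the line — KSh 5,400, KSh 7,200, KSh 8,800, KSh 9,600, KSh 13,000, KSh 13,800; headcount ratio = 0.60000.
Reduction = 0.70000 − 0.60000 = 0.100.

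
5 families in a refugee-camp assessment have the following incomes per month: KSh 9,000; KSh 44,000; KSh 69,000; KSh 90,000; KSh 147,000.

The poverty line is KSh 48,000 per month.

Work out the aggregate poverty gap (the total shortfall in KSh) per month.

KSh 43,000

Below z: KSh 9,000, KSh 44,000 (q = 2 of N = 5).
Individual gaps: 48000−9000 = 39000; 48000−44000 = 4000.
Aggregate gap = KSh 43,000.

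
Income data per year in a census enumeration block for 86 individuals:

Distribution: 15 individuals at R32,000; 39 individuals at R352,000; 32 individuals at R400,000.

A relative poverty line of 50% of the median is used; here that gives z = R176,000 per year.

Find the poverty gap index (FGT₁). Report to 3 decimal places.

Incomes under z: 15×R32,000 (q = 15 of N = 86).
Shortfall ratios: (176000−32000)/176000 = 0.8182 (×15).
Σ = 12.272727. Dividing by the full population N = 86 gives P₁ = 0.143.

0.143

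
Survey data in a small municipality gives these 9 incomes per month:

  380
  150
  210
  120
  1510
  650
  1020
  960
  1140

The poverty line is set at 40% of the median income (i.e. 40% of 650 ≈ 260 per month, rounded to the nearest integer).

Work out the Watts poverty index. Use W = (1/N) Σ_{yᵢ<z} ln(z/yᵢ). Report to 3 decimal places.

Below the line: 120, 150, 210 (q = 3 of N = 9).
ln(z/y) terms: ln(260/120) = 0.7732; ln(260/150) = 0.5500; ln(260/210) = 0.2136.
W = 1.536810 / 9 = 0.171.

0.171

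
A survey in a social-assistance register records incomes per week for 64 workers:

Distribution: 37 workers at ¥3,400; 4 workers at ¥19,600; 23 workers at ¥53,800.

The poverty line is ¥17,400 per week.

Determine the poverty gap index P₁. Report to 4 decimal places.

Incomes under z: 37×¥3,400 (q = 37 of N = 64).
Relative gaps: (17400−3400)/17400 = 0.8046 (×37).
Sum of shortfalls = 29.770115; P₁ averages over all N: 29.770115 / 64 = 0.4652.

0.4652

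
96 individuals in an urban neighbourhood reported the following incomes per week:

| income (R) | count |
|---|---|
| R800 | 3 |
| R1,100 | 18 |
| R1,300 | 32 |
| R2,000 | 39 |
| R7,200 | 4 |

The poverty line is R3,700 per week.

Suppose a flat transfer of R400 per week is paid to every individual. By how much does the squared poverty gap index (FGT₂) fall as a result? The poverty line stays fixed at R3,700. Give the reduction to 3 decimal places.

Before: below the line — 3×R800, 18×R1,100, 32×R1,300, 39×R2,000; squared poverty gap index (FGT₂) = 0.33779.
After the R400 transfer: below the line — 3×R1,200, 18×R1,500, 32×R1,700, 39×R2,400; squared poverty gap index (FGT₂) = 0.22810.
Reduction = 0.33779 − 0.22810 = 0.110.

0.110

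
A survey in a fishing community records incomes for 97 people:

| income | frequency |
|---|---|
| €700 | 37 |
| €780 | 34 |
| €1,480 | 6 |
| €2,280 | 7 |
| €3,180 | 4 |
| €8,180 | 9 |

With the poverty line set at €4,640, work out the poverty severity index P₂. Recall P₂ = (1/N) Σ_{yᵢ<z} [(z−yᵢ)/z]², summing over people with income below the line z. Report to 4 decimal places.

Below the line: 37×€700, 34×€780, 6×€1,480, 7×€2,280, 4×€3,180 (q = 88 of N = 97).
Relative gaps: (4640−700)/4640 = 0.8491 (×37); (4640−780)/4640 = 0.8319 (×34); (4640−1480)/4640 = 0.6810 (×6); (4640−2280)/4640 = 0.5086 (×7); (4640−3180)/4640 = 0.3147 (×4).
Squared: 0.7210 (×37); 0.6921 (×34); 0.4638 (×6); 0.2587 (×7); 0.0990 (×4).
Sum = 55.197811; P₂ = 55.197811 / 97 = 0.5690.

0.5690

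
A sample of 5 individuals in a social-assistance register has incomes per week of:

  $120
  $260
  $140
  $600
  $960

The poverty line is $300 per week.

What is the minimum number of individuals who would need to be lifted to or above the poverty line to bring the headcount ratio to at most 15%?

3 of the 5 individuals are poor, so H = 3/5 = 0.600.
A headcount ratio of at most 15% allows at most ⌊0.15 × 5⌋ = 0 poor individuals.
So at least 3 − 0 = 3 must be lifted.

3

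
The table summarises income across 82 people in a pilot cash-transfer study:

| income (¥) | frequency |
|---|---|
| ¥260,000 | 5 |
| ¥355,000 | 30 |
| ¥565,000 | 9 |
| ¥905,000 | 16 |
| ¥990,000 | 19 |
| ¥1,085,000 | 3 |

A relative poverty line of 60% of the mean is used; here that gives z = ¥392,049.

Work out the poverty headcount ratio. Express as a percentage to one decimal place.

42.7%

35 of the 82 people have income below ¥392,049.
H = 35/82 = 42.7%.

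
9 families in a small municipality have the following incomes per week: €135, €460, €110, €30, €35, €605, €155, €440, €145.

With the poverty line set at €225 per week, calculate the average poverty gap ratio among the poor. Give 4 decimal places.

Poor units: €30, €35, €110, €135, €145, €155 (q = 6 of N = 9).
Shortfall ratios (z−y)/z: 0.8667, 0.8444, 0.5111, 0.4000, 0.3556, 0.3111; sum = 3.288889.
The income-gap ratio divides by q (the poor only): 3.288889 / 6 = 0.5481.

0.5481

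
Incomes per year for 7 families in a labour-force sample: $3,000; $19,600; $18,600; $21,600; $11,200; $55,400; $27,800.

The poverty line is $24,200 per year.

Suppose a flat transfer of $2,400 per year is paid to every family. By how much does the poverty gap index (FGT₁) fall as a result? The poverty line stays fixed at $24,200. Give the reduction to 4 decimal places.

0.0708

Before: below the line — $3,000, $11,200, $18,600, $19,600, $21,600; poverty gap index (FGT₁) = 0.277450.
After the $2,400 transfer: below the line — $5,400, $13,600, $21,000, $22,000, $24,000; poverty gap index (FGT₁) = 0.206612.
Reduction = 0.277450 − 0.206612 = 0.0708.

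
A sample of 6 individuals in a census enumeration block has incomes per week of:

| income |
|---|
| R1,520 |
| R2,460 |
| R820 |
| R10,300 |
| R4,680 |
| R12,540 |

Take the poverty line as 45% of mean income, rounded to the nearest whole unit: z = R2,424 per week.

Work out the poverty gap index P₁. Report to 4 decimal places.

Below the line: R820, R1,520 (q = 2 of N = 6).
Shortfall ratios: (2424−820)/2424 = 0.6617; (2424−1520)/2424 = 0.3729.
Σ = 1.034653. Dividing by the full population N = 6 gives P₁ = 0.1724.

0.1724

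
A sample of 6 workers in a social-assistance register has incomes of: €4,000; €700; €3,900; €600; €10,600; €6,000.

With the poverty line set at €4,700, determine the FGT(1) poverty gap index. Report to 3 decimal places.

Incomes under z: €600, €700, €3,900, €4,000 (q = 4 of N = 6).
Relative gaps: (4700−600)/4700 = 0.8723; (4700−700)/4700 = 0.8511; (4700−3900)/4700 = 0.1702; (4700−4000)/4700 = 0.1489.
Sum of shortfalls = 2.042553; P₁ averages over all N: 2.042553 / 6 = 0.340.

0.340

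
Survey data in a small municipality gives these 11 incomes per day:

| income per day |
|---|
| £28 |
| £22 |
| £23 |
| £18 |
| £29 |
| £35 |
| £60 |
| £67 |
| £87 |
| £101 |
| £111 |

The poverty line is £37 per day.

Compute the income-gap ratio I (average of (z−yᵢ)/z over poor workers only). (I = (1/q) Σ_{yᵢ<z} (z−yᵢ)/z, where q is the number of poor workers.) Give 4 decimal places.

0.3018

Below z: £18, £22, £23, £28, £29, £35 (q = 6 of N = 11).
Relative gaps: 0.5135, 0.4054, 0.3784, 0.2432, 0.2162, 0.0541; sum = 1.810811.
The income-gap ratio divides by q (the poor only): 1.810811 / 6 = 0.3018.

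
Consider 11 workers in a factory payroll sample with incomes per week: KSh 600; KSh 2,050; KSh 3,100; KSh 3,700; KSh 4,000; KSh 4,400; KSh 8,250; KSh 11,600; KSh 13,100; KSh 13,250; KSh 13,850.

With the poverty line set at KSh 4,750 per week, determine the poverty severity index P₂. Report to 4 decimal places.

Poor units: KSh 600, KSh 2,050, KSh 3,100, KSh 3,700, KSh 4,000, KSh 4,400 (q = 6 of N = 11).
Normalized shortfalls: (4750−600)/4750 = 0.8737; (4750−2050)/4750 = 0.5684; (4750−3100)/4750 = 0.3474; (4750−3700)/4750 = 0.2211; (4750−4000)/4750 = 0.1579; (4750−4400)/4750 = 0.0737.
Squared: 0.7633; 0.3231; 0.1207; 0.0489; 0.0249; 0.0054.
Sum = 1.286316; P₂ = 1.286316 / 11 = 0.1169.

0.1169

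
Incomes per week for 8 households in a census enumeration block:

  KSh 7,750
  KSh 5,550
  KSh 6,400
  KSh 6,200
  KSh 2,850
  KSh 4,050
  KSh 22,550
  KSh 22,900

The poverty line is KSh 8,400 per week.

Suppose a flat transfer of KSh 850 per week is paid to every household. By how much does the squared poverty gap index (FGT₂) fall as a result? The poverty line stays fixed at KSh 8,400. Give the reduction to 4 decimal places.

Before: below the line — KSh 2,850, KSh 4,050, KSh 5,550, KSh 6,200, KSh 6,400, KSh 7,750; squared poverty gap index (FGT₂) = 0.118888.
After the KSh 850 transfer: below the line — KSh 3,700, KSh 4,900, KSh 6,400, KSh 7,050, KSh 7,250; squared poverty gap index (FGT₂) = 0.073492.
Reduction = 0.118888 − 0.073492 = 0.0454.

0.0454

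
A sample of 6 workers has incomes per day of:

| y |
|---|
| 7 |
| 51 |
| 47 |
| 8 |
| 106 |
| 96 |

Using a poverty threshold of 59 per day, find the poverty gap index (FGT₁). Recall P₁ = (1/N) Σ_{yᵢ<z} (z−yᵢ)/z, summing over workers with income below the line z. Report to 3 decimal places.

Below the line: 7, 8, 47, 51 (q = 4 of N = 6).
Gap ratios (z−y)/z: (59−7)/59 = 0.8814; (59−8)/59 = 0.8644; (59−47)/59 = 0.2034; (59−51)/59 = 0.1356.
Σ = 2.084746. Dividing by the full population N = 6 gives P₁ = 0.347.

0.347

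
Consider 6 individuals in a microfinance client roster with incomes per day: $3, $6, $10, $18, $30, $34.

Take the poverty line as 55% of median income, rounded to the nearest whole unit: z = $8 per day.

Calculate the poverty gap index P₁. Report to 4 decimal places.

0.1458

Below z: $3, $6 (q = 2 of N = 6).
Shortfall ratios: (8−3)/8 = 0.6250; (8−6)/8 = 0.2500.
Σ = 0.875000. Dividing by the full population N = 6 gives P₁ = 0.1458.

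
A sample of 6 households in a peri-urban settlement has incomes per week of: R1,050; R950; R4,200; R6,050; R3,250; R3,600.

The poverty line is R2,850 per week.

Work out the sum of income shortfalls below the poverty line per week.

R3,700

Below the line: R950, R1,050 (q = 2 of N = 6).
Individual gaps: 2850−950 = 1900; 2850−1050 = 1800.
Aggregate gap = R3,700.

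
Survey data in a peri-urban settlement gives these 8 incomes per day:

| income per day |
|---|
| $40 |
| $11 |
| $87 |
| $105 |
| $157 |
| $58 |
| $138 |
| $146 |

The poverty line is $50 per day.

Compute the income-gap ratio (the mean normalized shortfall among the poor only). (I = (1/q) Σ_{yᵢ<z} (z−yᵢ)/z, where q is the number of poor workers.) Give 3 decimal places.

Below the line: $11, $40 (q = 2 of N = 8).
Shortfall ratios (z−y)/z: 0.7800, 0.2000; sum = 0.980000.
The income-gap ratio divides by q (the poor only): 0.980000 / 2 = 0.490.

0.490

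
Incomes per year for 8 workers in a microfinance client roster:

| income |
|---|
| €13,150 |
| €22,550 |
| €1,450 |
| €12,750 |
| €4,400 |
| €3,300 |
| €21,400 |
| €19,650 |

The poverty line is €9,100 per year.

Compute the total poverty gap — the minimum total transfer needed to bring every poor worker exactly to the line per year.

Below z: €1,450, €3,300, €4,400 (q = 3 of N = 8).
Individual gaps: 9100−1450 = 7650; 9100−3300 = 5800; 9100−4400 = 4700.
Aggregate gap = €18,150.

€18,150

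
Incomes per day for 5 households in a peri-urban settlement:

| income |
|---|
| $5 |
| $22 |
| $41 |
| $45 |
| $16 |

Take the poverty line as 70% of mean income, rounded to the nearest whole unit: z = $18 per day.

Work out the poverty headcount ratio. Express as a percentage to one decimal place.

40.0%

2 of the 5 households have income below $18.
H = 2/5 = 40.0%.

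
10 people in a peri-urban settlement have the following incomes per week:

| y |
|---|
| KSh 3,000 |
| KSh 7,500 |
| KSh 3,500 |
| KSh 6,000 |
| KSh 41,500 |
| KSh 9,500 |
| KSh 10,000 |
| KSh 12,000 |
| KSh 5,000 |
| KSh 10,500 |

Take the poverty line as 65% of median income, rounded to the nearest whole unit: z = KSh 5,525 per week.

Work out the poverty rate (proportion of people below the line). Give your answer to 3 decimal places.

0.300

3 of the 10 people have income below KSh 5,525.
H = 3/10 = 0.300.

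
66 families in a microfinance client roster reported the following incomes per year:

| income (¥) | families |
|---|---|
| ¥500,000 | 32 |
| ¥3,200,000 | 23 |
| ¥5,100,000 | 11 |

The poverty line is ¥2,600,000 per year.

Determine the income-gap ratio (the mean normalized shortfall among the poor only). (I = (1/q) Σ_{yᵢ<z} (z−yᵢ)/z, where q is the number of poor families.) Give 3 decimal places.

0.808

Below the line: 32×¥500,000 (q = 32 of N = 66).
Relative gaps: 0.8077 (×32); sum = 25.846154.
The income-gap ratio divides by q (the poor only): 25.846154 / 32 = 0.808.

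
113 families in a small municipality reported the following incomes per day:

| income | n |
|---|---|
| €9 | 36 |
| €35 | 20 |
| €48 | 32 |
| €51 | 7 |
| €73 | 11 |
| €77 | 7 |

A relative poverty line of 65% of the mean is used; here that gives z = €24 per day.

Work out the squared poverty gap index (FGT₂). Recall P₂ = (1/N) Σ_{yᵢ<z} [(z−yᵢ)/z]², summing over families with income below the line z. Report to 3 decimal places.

Below z: 36×€9 (q = 36 of N = 113).
Shortfall ratios: (24−9)/24 = 0.6250 (×36).
Squared: 0.3906 (×36).
Sum = 14.062500; P₂ = 14.062500 / 113 = 0.124.

0.124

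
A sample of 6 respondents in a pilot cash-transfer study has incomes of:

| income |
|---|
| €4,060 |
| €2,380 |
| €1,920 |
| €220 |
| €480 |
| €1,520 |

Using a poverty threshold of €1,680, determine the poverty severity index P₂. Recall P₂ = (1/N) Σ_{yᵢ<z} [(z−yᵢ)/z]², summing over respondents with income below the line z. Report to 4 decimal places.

Incomes under z: €220, €480, €1,520 (q = 3 of N = 6).
Relative gaps: (1680−220)/1680 = 0.8690; (1680−480)/1680 = 0.7143; (1680−1520)/1680 = 0.0952.
Squared: 0.7552; 0.5102; 0.0091.
Sum = 1.274518; P₂ = 1.274518 / 6 = 0.2124.

0.2124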